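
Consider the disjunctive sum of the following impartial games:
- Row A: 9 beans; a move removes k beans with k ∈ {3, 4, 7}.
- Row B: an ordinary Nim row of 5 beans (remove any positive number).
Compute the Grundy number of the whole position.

6

Build the Grundy sequence for row A with g(k) = mex{g(k−s) : s ∈ {3, 4, 7}, s ≤ k}:
k:     0  1  2  3  4  5  6  7  8  9
g(k):  0  0  0  1  1  1  2  2  2  3
So g(9) = 3.
Row B is a plain Nim row of size 5, so its Grundy value is 5.
By the Sprague-Grundy theorem, the Grundy value of a sum of independent games is the XOR of the component values.
Combined value = 3 ⊕ 5 = 6.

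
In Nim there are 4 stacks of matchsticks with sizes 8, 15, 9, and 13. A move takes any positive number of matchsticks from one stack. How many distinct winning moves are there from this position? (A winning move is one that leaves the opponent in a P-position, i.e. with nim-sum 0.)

1

Nim-sum: 8 ^ 15 ^ 9 ^ 13 = 3.
The overall nim-sum is X = 3. A stack of size p has a winning move iff p XOR X < p (reduce it to p XOR X).
  8: 8 XOR 3 = 11 ≥ 8 — no move.
  15: 15 XOR 3 = 12 < 15 — winning move (to 12).
  9: 9 XOR 3 = 10 ≥ 9 — no move.
  13: 13 XOR 3 = 14 ≥ 13 — no move.
That gives 1 winning move.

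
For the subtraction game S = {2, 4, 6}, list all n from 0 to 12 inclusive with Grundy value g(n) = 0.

0, 1, 8, 9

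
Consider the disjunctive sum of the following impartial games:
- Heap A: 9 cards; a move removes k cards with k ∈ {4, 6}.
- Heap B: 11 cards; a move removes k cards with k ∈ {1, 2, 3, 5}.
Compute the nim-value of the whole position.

1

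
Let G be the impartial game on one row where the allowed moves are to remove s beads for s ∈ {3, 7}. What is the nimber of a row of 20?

Grundy values for subtraction set {3, 7}:
k:     0  1  2  3  4  5  6  7  8  9 10 11 12 13 14 15 16 17 18 19 20
g(k):  0  0  0  1  1  1  0  2  2  1  0  0  0  1  1  1  0  2  2  1  0
So g(20) = 0.

0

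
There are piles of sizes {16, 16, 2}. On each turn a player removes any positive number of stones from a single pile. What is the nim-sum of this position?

2

Nim-sum: 16 XOR 16 XOR 2 = 2.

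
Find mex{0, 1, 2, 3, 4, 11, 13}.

The values 0, 1, 2, 3, 4 are all present; 5 is the first non-negative integer missing from the set.

5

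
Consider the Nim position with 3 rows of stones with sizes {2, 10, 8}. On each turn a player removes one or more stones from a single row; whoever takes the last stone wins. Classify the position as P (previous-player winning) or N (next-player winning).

P-position

Nim-sum: 2 ^ 10 ^ 8 = 0.
The nim-sum is 0, so this is a P-position: the player to move is in a losing position under optimal play.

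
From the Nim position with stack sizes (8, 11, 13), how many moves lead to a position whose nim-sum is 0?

3

Write each in binary and XOR column by column:
  1000  (8)
  1011  (11)
  1101  (13)
  ----
  1110  (14)
The overall nim-sum is X = 14. A stack of size p has a winning move iff p XOR X < p (reduce it to p XOR X).
  8: 8 XOR 14 = 6 < 8 — winning move (to 6).
  11: 11 XOR 14 = 5 < 11 — winning move (to 5).
  13: 13 XOR 14 = 3 < 13 — winning move (to 3).
That gives 3 winning moves.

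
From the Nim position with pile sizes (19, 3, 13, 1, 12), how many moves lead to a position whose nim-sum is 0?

1

Compute the nim-sum pairwise:
19 XOR 3 = 16
16 XOR 13 = 29
29 XOR 1 = 28
28 XOR 12 = 16
The overall nim-sum is X = 16. A pile of size p has a winning move iff p XOR X < p (reduce it to p XOR X).
  19: 19 XOR 16 = 3 < 19 — winning move (to 3).
  3: 3 XOR 16 = 19 ≥ 3 — no move.
  13: 13 XOR 16 = 29 ≥ 13 — no move.
  1: 1 XOR 16 = 17 ≥ 1 — no move.
  12: 12 XOR 16 = 28 ≥ 12 — no move.
That gives 1 winning move.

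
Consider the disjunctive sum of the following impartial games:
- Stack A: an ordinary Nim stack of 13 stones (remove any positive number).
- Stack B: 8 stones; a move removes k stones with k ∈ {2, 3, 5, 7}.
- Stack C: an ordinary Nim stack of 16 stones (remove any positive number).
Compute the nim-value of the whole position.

25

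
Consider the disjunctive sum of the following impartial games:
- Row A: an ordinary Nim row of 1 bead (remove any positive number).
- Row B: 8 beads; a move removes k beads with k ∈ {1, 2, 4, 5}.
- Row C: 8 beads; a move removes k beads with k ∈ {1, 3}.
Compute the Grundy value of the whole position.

3

Row A is a plain Nim row of size 1, so its Grundy value is 1.
Build the Grundy sequence for row B with g(k) = mex{g(k−s) : s ∈ {1, 2, 4, 5}, s ≤ k}:
k:     0  1  2  3  4  5  6  7  8
g(k):  0  1  2  0  1  2  0  1  2
So g(8) = 2.
For row C, compute g(0), g(1), … with moves {1, 3}:
g(0) = mex{} = 0
g(1) = mex{0} = 1
g(2) = mex{1} = 0
g(3) = mex{0} = 1
g(4) = mex{1} = 0
g(5) = mex{0} = 1
g(6) = mex{1} = 0
g(7) = mex{0} = 1
g(8) = mex{1} = 0
So g(8) = 0.
By the Sprague-Grundy theorem, the Grundy value of a sum of independent games is the XOR of the component values.
Combined value = 1 XOR 2 XOR 0 = 3.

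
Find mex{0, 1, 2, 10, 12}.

3

The values 0, 1, 2 are all present; 3 is the first non-negative integer missing from the set.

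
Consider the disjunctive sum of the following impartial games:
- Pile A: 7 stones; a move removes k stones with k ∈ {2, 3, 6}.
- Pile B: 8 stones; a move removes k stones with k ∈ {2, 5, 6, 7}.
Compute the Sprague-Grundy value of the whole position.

For pile A, compute g(0), g(1), … with moves {2, 3, 6}:
g(0) = mex{} = 0
g(1) = mex{} = 0
g(2) = mex{0} = 1
g(3) = mex{0} = 1
g(4) = mex{0,1} = 2
g(5) = mex{1} = 0
g(6) = mex{0,1,2} = 3
g(7) = mex{0,2} = 1
So g(7) = 1.
For pile B, compute g(0), g(1), … with moves {2, 5, 6, 7}:
g(0) = mex{} = 0
g(1) = mex{} = 0
g(2) = mex{0} = 1
g(3) = mex{0} = 1
g(4) = mex{1} = 0
g(5) = mex{0,1} = 2
g(6) = mex{0} = 1
g(7) = mex{0,1,2} = 3
g(8) = mex{0,1} = 2
So g(8) = 2.
By the Sprague-Grundy theorem, the Grundy value of a sum of independent games is the XOR of the component values.
Combined value = 1 ⊕ 2 = 3.

3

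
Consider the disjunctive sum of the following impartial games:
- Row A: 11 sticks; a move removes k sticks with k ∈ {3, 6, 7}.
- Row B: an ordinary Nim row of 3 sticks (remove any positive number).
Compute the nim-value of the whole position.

Grundy values for row A (subtraction set {3, 6, 7}):
g(0) = mex{} = 0
g(1) = mex{} = 0
g(2) = mex{} = 0
g(3) = mex{0} = 1
g(4) = mex{0} = 1
g(5) = mex{0} = 1
g(6) = mex{0,1} = 2
g(7) = mex{0,1} = 2
g(8) = mex{0,1} = 2
g(9) = mex{0,1,2} = 3
g(10) = mex{1,2} = 0
g(11) = mex{1,2} = 0
So g(11) = 0.
Row B is a plain Nim row of size 3, so its Grundy value is 3.
By the Sprague-Grundy theorem, the Grundy value of a sum of independent games is the XOR of the component values.
Combined value = 0 ⊕ 3 = 3.

3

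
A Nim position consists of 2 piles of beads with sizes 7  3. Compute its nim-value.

4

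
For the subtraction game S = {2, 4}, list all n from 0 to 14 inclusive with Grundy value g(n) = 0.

0, 1, 6, 7, 12, 13

Compute g(0), g(1), … for moves {2, 4}:
k:     0  1  2  3  4  5  6  7  8  9 10 11 12 13 14
g(k):  0  0  1  1  2  2  0  0  1  1  2  2  0  0  1
The P-positions (g = 0) in 0..14 are 0, 1, 6, 7, 12, 13.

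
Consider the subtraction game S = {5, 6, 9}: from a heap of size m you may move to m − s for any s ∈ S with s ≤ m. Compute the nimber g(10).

2

Grundy values for subtraction set {5, 6, 9}:
g(0) = mex{} = 0
g(1) = mex{} = 0
g(2) = mex{} = 0
g(3) = mex{} = 0
g(4) = mex{} = 0
g(5) = mex{0} = 1
g(6) = mex{0} = 1
g(7) = mex{0} = 1
g(8) = mex{0} = 1
g(9) = mex{0} = 1
g(10) = mex{0,1} = 2
So g(10) = 2.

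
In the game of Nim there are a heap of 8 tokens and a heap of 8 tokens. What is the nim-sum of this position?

Compute the nim-sum pairwise:
8 ^ 8 = 0

0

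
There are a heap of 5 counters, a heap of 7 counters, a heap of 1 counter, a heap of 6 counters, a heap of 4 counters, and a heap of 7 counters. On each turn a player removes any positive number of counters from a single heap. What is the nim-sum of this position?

Nim-sum: 5 ⊕ 7 ⊕ 1 ⊕ 6 ⊕ 4 ⊕ 7 = 6.

6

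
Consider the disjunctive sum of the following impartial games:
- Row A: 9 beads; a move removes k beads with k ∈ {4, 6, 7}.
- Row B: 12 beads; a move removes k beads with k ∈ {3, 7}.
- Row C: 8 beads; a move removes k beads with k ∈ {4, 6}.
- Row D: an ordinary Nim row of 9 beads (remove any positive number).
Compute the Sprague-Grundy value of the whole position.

9

Build the Grundy sequence for row A with g(k) = mex{g(k−s) : s ∈ {4, 6, 7}, s ≤ k}:
k:     0  1  2  3  4  5  6  7  8  9
g(k):  0  0  0  0  1  1  1  1  2  2
So g(9) = 2.
Build the Grundy sequence for row B with g(k) = mex{g(k−s) : s ∈ {3, 7}, s ≤ k}:
g(0) = mex{} = 0
g(1) = mex{} = 0
g(2) = mex{} = 0
g(3) = mex{0} = 1
g(4) = mex{0} = 1
g(5) = mex{0} = 1
g(6) = mex{1} = 0
g(7) = mex{0,1} = 2
g(8) = mex{0,1} = 2
g(9) = mex{0} = 1
g(10) = mex{1,2} = 0
g(11) = mex{1,2} = 0
g(12) = mex{1} = 0
So g(12) = 0.
Build the Grundy sequence for row C with g(k) = mex{g(k−s) : s ∈ {4, 6}, s ≤ k}:
g(0) = mex{} = 0
g(1) = mex{} = 0
g(2) = mex{} = 0
g(3) = mex{} = 0
g(4) = mex{0} = 1
g(5) = mex{0} = 1
g(6) = mex{0} = 1
g(7) = mex{0} = 1
g(8) = mex{0,1} = 2
So g(8) = 2.
Row D is a plain Nim row of size 9, so its Grundy value is 9.
The value of a disjunctive sum is the nim-sum of the parts.
Combined value = 2 ⊕ 0 ⊕ 2 ⊕ 9 = 9.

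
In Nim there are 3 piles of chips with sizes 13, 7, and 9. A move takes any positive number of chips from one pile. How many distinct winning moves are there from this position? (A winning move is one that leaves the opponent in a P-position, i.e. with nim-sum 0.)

Compute the nim-sum pairwise:
13 ^ 7 = 10
10 ^ 9 = 3
The overall nim-sum is X = 3. A pile of size p has a winning move iff p XOR X < p (reduce it to p XOR X).
  13: 13 XOR 3 = 14 ≥ 13 — no move.
  7: 7 XOR 3 = 4 < 7 — winning move (to 4).
  9: 9 XOR 3 = 10 ≥ 9 — no move.
That gives 1 winning move.

1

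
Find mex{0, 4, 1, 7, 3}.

2

The values 0, 1 are all present; 2 is the first non-negative integer missing from the set.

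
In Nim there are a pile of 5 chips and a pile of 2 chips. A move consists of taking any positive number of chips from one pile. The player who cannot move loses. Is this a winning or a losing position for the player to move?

Nim-sum: 5 XOR 2 = 7.
The nim-sum is 7 ≠ 0, so this is an N-position: the player to move can win.

Winning position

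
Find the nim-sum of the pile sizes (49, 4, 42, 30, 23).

Nim-sum: 49 ⊕ 4 ⊕ 42 ⊕ 30 ⊕ 23 = 22.

22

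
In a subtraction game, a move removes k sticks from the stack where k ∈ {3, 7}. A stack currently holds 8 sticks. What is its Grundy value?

2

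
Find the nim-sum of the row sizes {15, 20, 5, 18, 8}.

Nim-sum: 15 ^ 20 ^ 5 ^ 18 ^ 8 = 4.

4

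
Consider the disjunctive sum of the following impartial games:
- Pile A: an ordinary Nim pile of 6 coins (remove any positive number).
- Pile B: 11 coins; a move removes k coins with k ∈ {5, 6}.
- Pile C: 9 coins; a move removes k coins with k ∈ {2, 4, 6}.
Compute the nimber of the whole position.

6

Pile A is a plain Nim pile of size 6, so its Grundy value is 6.
Build the Grundy sequence for pile B with g(k) = mex{g(k−s) : s ∈ {5, 6}, s ≤ k}:
k:     0  1  2  3  4  5  6  7  8  9 10 11
g(k):  0  0  0  0  0  1  1  1  1  1  2  0
So g(11) = 0.
For pile C, compute g(0), g(1), … with moves {2, 4, 6}:
g(0) = mex{} = 0
g(1) = mex{} = 0
g(2) = mex{0} = 1
g(3) = mex{0} = 1
g(4) = mex{0,1} = 2
g(5) = mex{0,1} = 2
g(6) = mex{0,1,2} = 3
g(7) = mex{0,1,2} = 3
g(8) = mex{1,2,3} = 0
g(9) = mex{1,2,3} = 0
So g(9) = 0.
The value of a disjunctive sum is the nim-sum of the parts.
Combined value = 6 ⊕ 0 ⊕ 0 = 6.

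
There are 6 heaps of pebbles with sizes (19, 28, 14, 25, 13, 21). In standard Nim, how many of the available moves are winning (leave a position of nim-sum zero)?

0

Compute the nim-sum pairwise:
19 ⊕ 28 = 15
15 ⊕ 14 = 1
1 ⊕ 25 = 24
24 ⊕ 13 = 21
21 ⊕ 21 = 0
The nim-sum is already 0, so every move leaves a nonzero nim-sum — there are no winning moves.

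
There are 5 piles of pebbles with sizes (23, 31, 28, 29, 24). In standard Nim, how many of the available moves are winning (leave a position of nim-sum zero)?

Nim-sum: 23 ^ 31 ^ 28 ^ 29 ^ 24 = 17.
The overall nim-sum is X = 17. A pile of size p has a winning move iff p XOR X < p (reduce it to p XOR X).
  23: 23 XOR 17 = 6 < 23 — winning move (to 6).
  31: 31 XOR 17 = 14 < 31 — winning move (to 14).
  28: 28 XOR 17 = 13 < 28 — winning move (to 13).
  29: 29 XOR 17 = 12 < 29 — winning move (to 12).
  24: 24 XOR 17 = 9 < 24 — winning move (to 9).
That gives 5 winning moves.

5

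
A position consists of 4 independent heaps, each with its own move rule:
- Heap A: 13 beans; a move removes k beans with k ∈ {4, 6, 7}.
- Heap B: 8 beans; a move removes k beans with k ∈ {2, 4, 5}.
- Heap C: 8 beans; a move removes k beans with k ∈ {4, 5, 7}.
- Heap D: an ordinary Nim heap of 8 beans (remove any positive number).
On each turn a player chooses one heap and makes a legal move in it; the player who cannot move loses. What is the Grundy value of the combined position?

10

Build the Grundy sequence for heap A with g(k) = mex{g(k−s) : s ∈ {4, 6, 7}, s ≤ k}:
g(0) = mex{} = 0
g(1) = mex{} = 0
g(2) = mex{} = 0
g(3) = mex{} = 0
g(4) = mex{0} = 1
g(5) = mex{0} = 1
g(6) = mex{0} = 1
g(7) = mex{0} = 1
g(8) = mex{0,1} = 2
g(9) = mex{0,1} = 2
g(10) = mex{0,1} = 2
g(11) = mex{1} = 0
g(12) = mex{1,2} = 0
g(13) = mex{1,2} = 0
So g(13) = 0.
For heap B, compute g(0), g(1), … with moves {2, 4, 5}:
g(0) = mex{} = 0
g(1) = mex{} = 0
g(2) = mex{0} = 1
g(3) = mex{0} = 1
g(4) = mex{0,1} = 2
g(5) = mex{0,1} = 2
g(6) = mex{0,1,2} = 3
g(7) = mex{1,2} = 0
g(8) = mex{1,2,3} = 0
So g(8) = 0.
Build the Grundy sequence for heap C with g(k) = mex{g(k−s) : s ∈ {4, 5, 7}, s ≤ k}:
k:     0  1  2  3  4  5  6  7  8
g(k):  0  0  0  0  1  1  1  1  2
So g(8) = 2.
Heap D is a plain Nim heap of size 8, so its Grundy value is 8.
By the Sprague-Grundy theorem, the Grundy value of a sum of independent games is the XOR of the component values.
Combined value = 0 ⊕ 0 ⊕ 2 ⊕ 8 = 10.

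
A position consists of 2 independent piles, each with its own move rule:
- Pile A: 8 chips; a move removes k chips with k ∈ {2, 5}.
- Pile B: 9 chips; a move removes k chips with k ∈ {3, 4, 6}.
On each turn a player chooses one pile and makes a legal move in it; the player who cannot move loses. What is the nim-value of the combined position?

0

For pile A, compute g(0), g(1), … with moves {2, 5}:
g(0) = mex{} = 0
g(1) = mex{} = 0
g(2) = mex{0} = 1
g(3) = mex{0} = 1
g(4) = mex{1} = 0
g(5) = mex{0,1} = 2
g(6) = mex{0} = 1
g(7) = mex{1,2} = 0
g(8) = mex{1} = 0
So g(8) = 0.
Grundy values for pile B (subtraction set {3, 4, 6}):
g(0) = mex{} = 0
g(1) = mex{} = 0
g(2) = mex{} = 0
g(3) = mex{0} = 1
g(4) = mex{0} = 1
g(5) = mex{0} = 1
g(6) = mex{0,1} = 2
g(7) = mex{0,1} = 2
g(8) = mex{0,1} = 2
g(9) = mex{1,2} = 0
So g(9) = 0.
The value of a disjunctive sum is the nim-sum of the parts.
Combined value = 0 XOR 0 = 0.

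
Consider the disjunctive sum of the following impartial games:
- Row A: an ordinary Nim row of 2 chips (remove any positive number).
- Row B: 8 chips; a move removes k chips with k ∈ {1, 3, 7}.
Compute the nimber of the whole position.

2

Row A is a plain Nim row of size 2, so its Grundy value is 2.
For row B, compute g(0), g(1), … with moves {1, 3, 7}:
g(0) = mex{} = 0
g(1) = mex{0} = 1
g(2) = mex{1} = 0
g(3) = mex{0} = 1
g(4) = mex{1} = 0
g(5) = mex{0} = 1
g(6) = mex{1} = 0
g(7) = mex{0} = 1
g(8) = mex{1} = 0
So g(8) = 0.
By the Sprague-Grundy theorem, the Grundy value of a sum of independent games is the XOR of the component values.
Combined value = 2 ⊕ 0 = 2.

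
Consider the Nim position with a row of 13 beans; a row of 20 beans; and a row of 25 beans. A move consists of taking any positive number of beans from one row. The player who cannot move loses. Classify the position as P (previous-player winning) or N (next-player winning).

Nim-sum: 13 XOR 20 XOR 25 = 0.
The nim-sum is 0, so this is a P-position: the player to move is in a losing position under optimal play.

P-position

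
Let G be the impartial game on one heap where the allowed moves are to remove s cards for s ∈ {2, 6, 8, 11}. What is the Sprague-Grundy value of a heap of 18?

0

Compute g(0), g(1), … for moves {2, 6, 8, 11}:
k:     0  1  2  3  4  5  6  7  8  9 10 11 12 13 14 15 16 17 18
g(k):  0  0  1  1  0  0  1  1  2  2  3  3  2  2  0  3  1  0  0
So g(18) = 0.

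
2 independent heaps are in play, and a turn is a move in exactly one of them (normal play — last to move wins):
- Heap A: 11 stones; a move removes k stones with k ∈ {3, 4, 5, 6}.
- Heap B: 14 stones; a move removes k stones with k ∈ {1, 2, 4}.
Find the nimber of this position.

2

For heap A, compute g(0), g(1), … with moves {3, 4, 5, 6}:
g(0) = mex{} = 0
g(1) = mex{} = 0
g(2) = mex{} = 0
g(3) = mex{0} = 1
g(4) = mex{0} = 1
g(5) = mex{0} = 1
g(6) = mex{0,1} = 2
g(7) = mex{0,1} = 2
g(8) = mex{0,1} = 2
g(9) = mex{1,2} = 0
g(10) = mex{1,2} = 0
g(11) = mex{1,2} = 0
So g(11) = 0.
Build the Grundy sequence for heap B with g(k) = mex{g(k−s) : s ∈ {1, 2, 4}, s ≤ k}:
g(0) = mex{} = 0
g(1) = mex{0} = 1
g(2) = mex{0,1} = 2
g(3) = mex{1,2} = 0
g(4) = mex{0,2} = 1
g(5) = mex{0,1} = 2
g(6) = mex{1,2} = 0
g(7) = mex{0,2} = 1
g(8) = mex{0,1} = 2
g(9) = mex{1,2} = 0
g(10) = mex{0,2} = 1
g(11) = mex{0,1} = 2
g(12) = mex{1,2} = 0
g(13) = mex{0,2} = 1
g(14) = mex{0,1} = 2
So g(14) = 2.
The value of a disjunctive sum is the nim-sum of the parts.
Combined value = 0 ⊕ 2 = 2.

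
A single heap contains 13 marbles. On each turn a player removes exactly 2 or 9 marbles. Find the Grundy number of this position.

1

Grundy values for subtraction set {2, 9}:
g(0) = mex{} = 0
g(1) = mex{} = 0
g(2) = mex{0} = 1
g(3) = mex{0} = 1
g(4) = mex{1} = 0
g(5) = mex{1} = 0
g(6) = mex{0} = 1
g(7) = mex{0} = 1
g(8) = mex{1} = 0
g(9) = mex{0,1} = 2
g(10) = mex{0} = 1
g(11) = mex{1,2} = 0
g(12) = mex{1} = 0
g(13) = mex{0} = 1
So g(13) = 1.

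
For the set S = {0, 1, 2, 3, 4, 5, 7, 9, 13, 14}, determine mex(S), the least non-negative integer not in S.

The values 0, 1, 2, 3, 4, 5 are all present; 6 is the first non-negative integer missing from the set.

6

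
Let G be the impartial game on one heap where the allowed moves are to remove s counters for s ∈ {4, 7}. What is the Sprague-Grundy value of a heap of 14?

Grundy values for subtraction set {4, 7}:
k:     0  1  2  3  4  5  6  7  8  9 10 11 12 13 14
g(k):  0  0  0  0  1  1  1  1  2  2  2  0  0  0  0
So g(14) = 0.

0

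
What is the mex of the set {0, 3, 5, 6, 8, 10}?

1

0 is in the set but 1 is not, so the mex is 1.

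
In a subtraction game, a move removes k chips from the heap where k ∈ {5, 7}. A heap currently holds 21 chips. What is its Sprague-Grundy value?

1

Compute g(0), g(1), … for moves {5, 7}:
k:     0  1  2  3  4  5  6  7  8  9 10 11 12 13 14 15 16 17 18 19 20 21
g(k):  0  0  0  0  0  1  1  1  1  1  2  2  0  0  0  0  0  1  1  1  1  1
So g(21) = 1.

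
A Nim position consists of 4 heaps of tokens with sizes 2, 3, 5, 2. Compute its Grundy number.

6

Write each in binary and XOR column by column:
  010  (2)
  011  (3)
  101  (5)
  010  (2)
  ---
  110  (6)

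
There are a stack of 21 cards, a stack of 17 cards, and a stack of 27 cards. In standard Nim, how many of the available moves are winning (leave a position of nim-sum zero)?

Write each in binary and XOR column by column:
  10101  (21)
  10001  (17)
  11011  (27)
  -----
  11111  (31)
The overall nim-sum is X = 31. A stack of size p has a winning move iff p XOR X < p (reduce it to p XOR X).
  21: 21 XOR 31 = 10 < 21 — winning move (to 10).
  17: 17 XOR 31 = 14 < 17 — winning move (to 14).
  27: 27 XOR 31 = 4 < 27 — winning move (to 4).
That gives 3 winning moves.

3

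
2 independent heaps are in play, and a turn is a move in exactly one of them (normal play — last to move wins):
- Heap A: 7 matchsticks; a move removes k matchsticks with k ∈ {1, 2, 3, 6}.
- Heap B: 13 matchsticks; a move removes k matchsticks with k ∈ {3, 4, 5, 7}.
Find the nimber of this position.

2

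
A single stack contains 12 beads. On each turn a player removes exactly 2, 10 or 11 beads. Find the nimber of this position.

2

Grundy values for subtraction set {2, 10, 11}:
k:     0  1  2  3  4  5  6  7  8  9 10 11 12
g(k):  0  0  1  1  0  0  1  1  0  0  1  1  2
So g(12) = 2.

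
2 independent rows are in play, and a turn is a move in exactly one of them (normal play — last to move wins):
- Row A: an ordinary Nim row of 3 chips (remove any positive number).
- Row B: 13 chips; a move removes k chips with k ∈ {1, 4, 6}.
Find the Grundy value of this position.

Row A is a plain Nim row of size 3, so its Grundy value is 3.
Grundy values for row B (subtraction set {1, 4, 6}):
g(0) = mex{} = 0
g(1) = mex{0} = 1
g(2) = mex{1} = 0
g(3) = mex{0} = 1
g(4) = mex{0,1} = 2
g(5) = mex{1,2} = 0
g(6) = mex{0} = 1
g(7) = mex{1} = 0
g(8) = mex{0,2} = 1
g(9) = mex{0,1} = 2
g(10) = mex{1,2} = 0
g(11) = mex{0} = 1
g(12) = mex{1} = 0
g(13) = mex{0,2} = 1
So g(13) = 1.
By the Sprague-Grundy theorem, the Grundy value of a sum of independent games is the XOR of the component values.
Combined value = 3 ⊕ 1 = 2.

2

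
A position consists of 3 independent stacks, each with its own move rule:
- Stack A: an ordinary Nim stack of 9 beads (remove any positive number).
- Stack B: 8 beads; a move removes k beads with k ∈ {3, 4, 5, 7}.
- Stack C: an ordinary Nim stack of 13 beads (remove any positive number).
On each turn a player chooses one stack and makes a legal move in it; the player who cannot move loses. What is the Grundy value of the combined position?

Stack A is a plain Nim stack of size 9, so its Grundy value is 9.
For stack B, compute g(0), g(1), … with moves {3, 4, 5, 7}:
k:     0  1  2  3  4  5  6  7  8
g(k):  0  0  0  1  1  1  2  2  2
So g(8) = 2.
Stack C is a plain Nim stack of size 13, so its Grundy value is 13.
By the Sprague-Grundy theorem, the Grundy value of a sum of independent games is the XOR of the component values.
Combined value = 9 XOR 2 XOR 13 = 6.

6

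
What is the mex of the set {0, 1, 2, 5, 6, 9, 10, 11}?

3

The values 0, 1, 2 are all present; 3 is the first non-negative integer missing from the set.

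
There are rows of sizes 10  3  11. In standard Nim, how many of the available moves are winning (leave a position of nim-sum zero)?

Compute the nim-sum pairwise:
10 ^ 3 = 9
9 ^ 11 = 2
The overall nim-sum is X = 2. A row of size p has a winning move iff p XOR X < p (reduce it to p XOR X).
  10: 10 XOR 2 = 8 < 10 — winning move (to 8).
  3: 3 XOR 2 = 1 < 3 — winning move (to 1).
  11: 11 XOR 2 = 9 < 11 — winning move (to 9).
That gives 3 winning moves.

3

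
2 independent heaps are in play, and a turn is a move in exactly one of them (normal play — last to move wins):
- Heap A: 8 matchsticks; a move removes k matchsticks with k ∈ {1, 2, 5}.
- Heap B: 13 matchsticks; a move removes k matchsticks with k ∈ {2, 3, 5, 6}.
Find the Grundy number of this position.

Grundy values for heap A (subtraction set {1, 2, 5}):
g(0) = mex{} = 0
g(1) = mex{0} = 1
g(2) = mex{0,1} = 2
g(3) = mex{1,2} = 0
g(4) = mex{0,2} = 1
g(5) = mex{0,1} = 2
g(6) = mex{1,2} = 0
g(7) = mex{0,2} = 1
g(8) = mex{0,1} = 2
So g(8) = 2.
Build the Grundy sequence for heap B with g(k) = mex{g(k−s) : s ∈ {2, 3, 5, 6}, s ≤ k}:
k:     0  1  2  3  4  5  6  7  8  9 10 11 12 13
g(k):  0  0  1  1  2  2  3  3  0  0  1  1  2  2
So g(13) = 2.
By the Sprague-Grundy theorem, the Grundy value of a sum of independent games is the XOR of the component values.
Combined value = 2 ⊕ 2 = 0.

0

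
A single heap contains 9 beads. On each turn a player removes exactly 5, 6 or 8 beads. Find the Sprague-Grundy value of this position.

1

Build the Grundy sequence with g(k) = mex{g(k−s) : s ∈ {5, 6, 8}, s ≤ k}:
k:     0  1  2  3  4  5  6  7  8  9
g(k):  0  0  0  0  0  1  1  1  1  1
So g(9) = 1.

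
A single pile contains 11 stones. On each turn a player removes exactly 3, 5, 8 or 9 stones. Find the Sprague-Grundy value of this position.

Grundy values for subtraction set {3, 5, 8, 9}:
k:     0  1  2  3  4  5  6  7  8  9 10 11
g(k):  0  0  0  1  1  1  2  2  2  3  3  3
So g(11) = 3.

3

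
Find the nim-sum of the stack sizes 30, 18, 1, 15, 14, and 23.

27

Nim-sum: 30 ^ 18 ^ 1 ^ 15 ^ 14 ^ 23 = 27.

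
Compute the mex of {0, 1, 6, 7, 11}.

The values 0, 1 are all present; 2 is the first non-negative integer missing from the set.

2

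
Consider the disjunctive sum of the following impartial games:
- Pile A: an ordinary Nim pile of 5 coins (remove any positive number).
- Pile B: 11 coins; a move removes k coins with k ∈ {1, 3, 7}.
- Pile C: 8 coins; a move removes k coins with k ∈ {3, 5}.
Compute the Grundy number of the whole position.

Pile A is a plain Nim pile of size 5, so its Grundy value is 5.
Build the Grundy sequence for pile B with g(k) = mex{g(k−s) : s ∈ {1, 3, 7}, s ≤ k}:
g(0) = mex{} = 0
g(1) = mex{0} = 1
g(2) = mex{1} = 0
g(3) = mex{0} = 1
g(4) = mex{1} = 0
g(5) = mex{0} = 1
g(6) = mex{1} = 0
g(7) = mex{0} = 1
g(8) = mex{1} = 0
g(9) = mex{0} = 1
g(10) = mex{1} = 0
g(11) = mex{0} = 1
So g(11) = 1.
Build the Grundy sequence for pile C with g(k) = mex{g(k−s) : s ∈ {3, 5}, s ≤ k}:
g(0) = mex{} = 0
g(1) = mex{} = 0
g(2) = mex{} = 0
g(3) = mex{0} = 1
g(4) = mex{0} = 1
g(5) = mex{0} = 1
g(6) = mex{0,1} = 2
g(7) = mex{0,1} = 2
g(8) = mex{1} = 0
So g(8) = 0.
The value of a disjunctive sum is the nim-sum of the parts.
Combined value = 5 ⊕ 1 ⊕ 0 = 4.

4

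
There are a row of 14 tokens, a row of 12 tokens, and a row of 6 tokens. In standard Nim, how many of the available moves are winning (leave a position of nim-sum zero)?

Nim-sum: 14 XOR 12 XOR 6 = 4.
The overall nim-sum is X = 4. A row of size p has a winning move iff p XOR X < p (reduce it to p XOR X).
  14: 14 XOR 4 = 10 < 14 — winning move (to 10).
  12: 12 XOR 4 = 8 < 12 — winning move (to 8).
  6: 6 XOR 4 = 2 < 6 — winning move (to 2).
That gives 3 winning moves.

3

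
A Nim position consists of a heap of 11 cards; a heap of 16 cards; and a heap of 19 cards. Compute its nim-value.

Nim-sum: 11 ^ 16 ^ 19 = 8.

8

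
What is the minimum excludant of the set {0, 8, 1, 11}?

The values 0, 1 are all present; 2 is the first non-negative integer missing from the set.

2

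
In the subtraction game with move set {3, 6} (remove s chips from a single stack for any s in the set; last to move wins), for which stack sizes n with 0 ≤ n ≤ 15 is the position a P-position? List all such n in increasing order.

0, 1, 2, 9, 10, 11

Build the Grundy sequence with g(k) = mex{g(k−s) : s ∈ {3, 6}, s ≤ k}:
k:     0  1  2  3  4  5  6  7  8  9 10 11 12 13 14 15
g(k):  0  0  0  1  1  1  2  2  2  0  0  0  1  1  1  2
The P-positions (g = 0) in 0..15 are 0, 1, 2, 9, 10, 11.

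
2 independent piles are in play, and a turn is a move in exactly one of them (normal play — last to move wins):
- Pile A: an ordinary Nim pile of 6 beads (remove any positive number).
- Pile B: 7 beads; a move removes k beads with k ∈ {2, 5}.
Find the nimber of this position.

6

Pile A is a plain Nim pile of size 6, so its Grundy value is 6.
Grundy values for pile B (subtraction set {2, 5}):
g(0) = mex{} = 0
g(1) = mex{} = 0
g(2) = mex{0} = 1
g(3) = mex{0} = 1
g(4) = mex{1} = 0
g(5) = mex{0,1} = 2
g(6) = mex{0} = 1
g(7) = mex{1,2} = 0
So g(7) = 0.
The value of a disjunctive sum is the nim-sum of the parts.
Combined value = 6 XOR 0 = 6.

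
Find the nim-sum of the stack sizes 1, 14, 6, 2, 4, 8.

Nim-sum: 1 XOR 14 XOR 6 XOR 2 XOR 4 XOR 8 = 7.

7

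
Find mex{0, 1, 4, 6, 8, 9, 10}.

2

The values 0, 1 are all present; 2 is the first non-negative integer missing from the set.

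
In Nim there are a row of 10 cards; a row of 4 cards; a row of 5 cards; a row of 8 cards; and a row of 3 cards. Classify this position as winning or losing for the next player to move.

Losing position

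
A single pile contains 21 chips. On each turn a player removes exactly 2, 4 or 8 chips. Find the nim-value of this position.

Grundy values for subtraction set {2, 4, 8}:
k:     0  1  2  3  4  5  6  7  8  9 10 11 12 13 14 15 16 17 18 19 20 21
g(k):  0  0  1  1  2  2  0  0  1  1  2  2  0  0  1  1  2  2  0  0  1  1
So g(21) = 1.

1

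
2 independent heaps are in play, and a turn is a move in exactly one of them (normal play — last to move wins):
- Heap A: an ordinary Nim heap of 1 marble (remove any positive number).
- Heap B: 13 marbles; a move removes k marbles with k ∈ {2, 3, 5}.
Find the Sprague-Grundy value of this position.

2

Heap A is a plain Nim heap of size 1, so its Grundy value is 1.
Build the Grundy sequence for heap B with g(k) = mex{g(k−s) : s ∈ {2, 3, 5}, s ≤ k}:
g(0) = mex{} = 0
g(1) = mex{} = 0
g(2) = mex{0} = 1
g(3) = mex{0} = 1
g(4) = mex{0,1} = 2
g(5) = mex{0,1} = 2
g(6) = mex{0,1,2} = 3
g(7) = mex{1,2} = 0
g(8) = mex{1,2,3} = 0
g(9) = mex{0,2,3} = 1
g(10) = mex{0,2} = 1
g(11) = mex{0,1,3} = 2
g(12) = mex{0,1} = 2
g(13) = mex{0,1,2} = 3
So g(13) = 3.
The value of a disjunctive sum is the nim-sum of the parts.
Combined value = 1 XOR 3 = 2.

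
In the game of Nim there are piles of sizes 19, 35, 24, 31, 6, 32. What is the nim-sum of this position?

Write each in binary and XOR column by column:
  010011  (19)
  100011  (35)
  011000  (24)
  011111  (31)
  000110  (6)
  100000  (32)
  ------
  010001  (17)

17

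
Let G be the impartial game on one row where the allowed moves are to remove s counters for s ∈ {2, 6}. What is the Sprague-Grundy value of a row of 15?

Compute g(0), g(1), … for moves {2, 6}:
k:     0  1  2  3  4  5  6  7  8  9 10 11 12 13 14 15
g(k):  0  0  1  1  0  0  1  1  0  0  1  1  0  0  1  1
So g(15) = 1.

1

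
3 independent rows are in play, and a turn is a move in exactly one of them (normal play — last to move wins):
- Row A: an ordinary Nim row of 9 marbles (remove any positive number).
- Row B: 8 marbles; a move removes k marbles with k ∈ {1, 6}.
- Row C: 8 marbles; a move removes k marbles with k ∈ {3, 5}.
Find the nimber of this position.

Row A is a plain Nim row of size 9, so its Grundy value is 9.
Grundy values for row B (subtraction set {1, 6}):
g(0) = mex{} = 0
g(1) = mex{0} = 1
g(2) = mex{1} = 0
g(3) = mex{0} = 1
g(4) = mex{1} = 0
g(5) = mex{0} = 1
g(6) = mex{0,1} = 2
g(7) = mex{1,2} = 0
g(8) = mex{0} = 1
So g(8) = 1.
Build the Grundy sequence for row C with g(k) = mex{g(k−s) : s ∈ {3, 5}, s ≤ k}:
g(0) = mex{} = 0
g(1) = mex{} = 0
g(2) = mex{} = 0
g(3) = mex{0} = 1
g(4) = mex{0} = 1
g(5) = mex{0} = 1
g(6) = mex{0,1} = 2
g(7) = mex{0,1} = 2
g(8) = mex{1} = 0
So g(8) = 0.
By the Sprague-Grundy theorem, the Grundy value of a sum of independent games is the XOR of the component values.
Combined value = 9 XOR 1 XOR 0 = 8.

8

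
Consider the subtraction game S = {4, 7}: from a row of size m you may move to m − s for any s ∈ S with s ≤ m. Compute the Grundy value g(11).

Compute g(0), g(1), … for moves {4, 7}:
g(0) = mex{} = 0
g(1) = mex{} = 0
g(2) = mex{} = 0
g(3) = mex{} = 0
g(4) = mex{0} = 1
g(5) = mex{0} = 1
g(6) = mex{0} = 1
g(7) = mex{0} = 1
g(8) = mex{0,1} = 2
g(9) = mex{0,1} = 2
g(10) = mex{0,1} = 2
g(11) = mex{1} = 0
So g(11) = 0.

0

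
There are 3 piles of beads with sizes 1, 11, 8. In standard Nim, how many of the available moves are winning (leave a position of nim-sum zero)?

In binary:
  0001  (1)
  1011  (11)
  1000  (8)
  ----
  0010  (2)
The overall nim-sum is X = 2. A pile of size p has a winning move iff p XOR X < p (reduce it to p XOR X).
  1: 1 XOR 2 = 3 ≥ 1 — no move.
  11: 11 XOR 2 = 9 < 11 — winning move (to 9).
  8: 8 XOR 2 = 10 ≥ 8 — no move.
That gives 1 winning move.

1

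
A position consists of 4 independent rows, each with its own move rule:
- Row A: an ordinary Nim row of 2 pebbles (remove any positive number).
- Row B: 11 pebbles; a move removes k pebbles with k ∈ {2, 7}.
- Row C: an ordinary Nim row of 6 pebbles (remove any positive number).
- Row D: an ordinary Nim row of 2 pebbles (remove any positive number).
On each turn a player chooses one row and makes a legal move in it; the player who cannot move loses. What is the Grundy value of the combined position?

Row A is a plain Nim row of size 2, so its Grundy value is 2.
Grundy values for row B (subtraction set {2, 7}):
k:     0  1  2  3  4  5  6  7  8  9 10 11
g(k):  0  0  1  1  0  0  1  1  2  0  0  1
So g(11) = 1.
Row C is a plain Nim row of size 6, so its Grundy value is 6.
Row D is a plain Nim row of size 2, so its Grundy value is 2.
By the Sprague-Grundy theorem, the Grundy value of a sum of independent games is the XOR of the component values.
Combined value = 2 ⊕ 1 ⊕ 6 ⊕ 2 = 7.

7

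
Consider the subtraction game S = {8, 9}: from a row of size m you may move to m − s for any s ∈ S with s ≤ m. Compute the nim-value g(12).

1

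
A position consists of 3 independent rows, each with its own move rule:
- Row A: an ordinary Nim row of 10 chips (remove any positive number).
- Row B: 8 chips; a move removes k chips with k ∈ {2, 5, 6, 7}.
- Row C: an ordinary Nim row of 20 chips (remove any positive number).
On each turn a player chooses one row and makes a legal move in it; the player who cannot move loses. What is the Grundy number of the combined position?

28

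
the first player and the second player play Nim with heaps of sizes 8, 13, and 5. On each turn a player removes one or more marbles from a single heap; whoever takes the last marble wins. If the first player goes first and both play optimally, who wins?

the second player wins

Write each in binary and XOR column by column:
  1000  (8)
  1101  (13)
  0101  (5)
  ----
  0000  (0)
The nim-sum is 0, so this is a P-position: the player to move is in a losing position under optimal play; the first player is about to move from it and so loses — the second player wins.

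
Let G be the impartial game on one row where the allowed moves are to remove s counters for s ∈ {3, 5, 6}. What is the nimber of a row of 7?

2

Grundy values for subtraction set {3, 5, 6}:
g(0) = mex{} = 0
g(1) = mex{} = 0
g(2) = mex{} = 0
g(3) = mex{0} = 1
g(4) = mex{0} = 1
g(5) = mex{0} = 1
g(6) = mex{0,1} = 2
g(7) = mex{0,1} = 2
So g(7) = 2.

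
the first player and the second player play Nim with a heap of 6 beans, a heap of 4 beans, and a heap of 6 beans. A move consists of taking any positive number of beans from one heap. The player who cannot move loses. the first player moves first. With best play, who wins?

Compute the nim-sum pairwise:
6 ⊕ 4 = 2
2 ⊕ 6 = 4
The nim-sum is 4 ≠ 0, so this is an N-position: the player to move can win; the first player has a winning move.

the first player wins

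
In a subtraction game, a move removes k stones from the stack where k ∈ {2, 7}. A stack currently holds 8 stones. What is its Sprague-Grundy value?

2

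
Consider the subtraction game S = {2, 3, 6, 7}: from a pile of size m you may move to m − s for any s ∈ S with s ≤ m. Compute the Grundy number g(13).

2

Grundy values for subtraction set {2, 3, 6, 7}:
k:     0  1  2  3  4  5  6  7  8  9 10 11 12 13
g(k):  0  0  1  1  2  0  3  1  2  0  0  1  1  2
So g(13) = 2.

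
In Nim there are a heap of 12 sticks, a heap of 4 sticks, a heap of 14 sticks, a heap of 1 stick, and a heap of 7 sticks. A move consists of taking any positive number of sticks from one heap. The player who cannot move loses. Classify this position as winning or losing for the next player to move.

Compute the nim-sum pairwise:
12 ⊕ 4 = 8
8 ⊕ 14 = 6
6 ⊕ 1 = 7
7 ⊕ 7 = 0
The nim-sum is 0, so this is a P-position: the player to move is in a losing position under optimal play.

Losing position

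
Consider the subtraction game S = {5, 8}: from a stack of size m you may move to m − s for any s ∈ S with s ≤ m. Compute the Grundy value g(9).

1

Build the Grundy sequence with g(k) = mex{g(k−s) : s ∈ {5, 8}, s ≤ k}:
k:     0  1  2  3  4  5  6  7  8  9
g(k):  0  0  0  0  0  1  1  1  1  1
So g(9) = 1.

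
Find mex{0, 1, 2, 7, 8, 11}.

3

The values 0, 1, 2 are all present; 3 is the first non-negative integer missing from the set.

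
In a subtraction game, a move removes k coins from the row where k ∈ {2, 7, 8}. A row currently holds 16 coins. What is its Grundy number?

1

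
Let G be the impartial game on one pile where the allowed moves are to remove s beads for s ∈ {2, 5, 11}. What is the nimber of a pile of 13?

3

Build the Grundy sequence with g(k) = mex{g(k−s) : s ∈ {2, 5, 11}, s ≤ k}:
g(0) = mex{} = 0
g(1) = mex{} = 0
g(2) = mex{0} = 1
g(3) = mex{0} = 1
g(4) = mex{1} = 0
g(5) = mex{0,1} = 2
g(6) = mex{0} = 1
g(7) = mex{1,2} = 0
g(8) = mex{1} = 0
g(9) = mex{0} = 1
g(10) = mex{0,2} = 1
g(11) = mex{0,1} = 2
g(12) = mex{0,1} = 2
g(13) = mex{0,1,2} = 3
So g(13) = 3.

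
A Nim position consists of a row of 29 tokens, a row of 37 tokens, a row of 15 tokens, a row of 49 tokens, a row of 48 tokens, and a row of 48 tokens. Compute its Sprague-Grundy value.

6

Nim-sum: 29 XOR 37 XOR 15 XOR 49 XOR 48 XOR 48 = 6.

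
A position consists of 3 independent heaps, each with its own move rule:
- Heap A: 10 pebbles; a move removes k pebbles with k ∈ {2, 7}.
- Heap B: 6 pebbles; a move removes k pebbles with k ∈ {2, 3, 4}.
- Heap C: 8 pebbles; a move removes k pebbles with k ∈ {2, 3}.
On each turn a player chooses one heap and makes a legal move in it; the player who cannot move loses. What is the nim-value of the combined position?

Grundy values for heap A (subtraction set {2, 7}):
k:     0  1  2  3  4  5  6  7  8  9 10
g(k):  0  0  1  1  0  0  1  1  2  0  0
So g(10) = 0.
Build the Grundy sequence for heap B with g(k) = mex{g(k−s) : s ∈ {2, 3, 4}, s ≤ k}:
g(0) = mex{} = 0
g(1) = mex{} = 0
g(2) = mex{0} = 1
g(3) = mex{0} = 1
g(4) = mex{0,1} = 2
g(5) = mex{0,1} = 2
g(6) = mex{1,2} = 0
So g(6) = 0.
For heap C, compute g(0), g(1), … with moves {2, 3}:
k:     0  1  2  3  4  5  6  7  8
g(k):  0  0  1  1  2  0  0  1  1
So g(8) = 1.
The value of a disjunctive sum is the nim-sum of the parts.
Combined value = 0 ⊕ 0 ⊕ 1 = 1.

1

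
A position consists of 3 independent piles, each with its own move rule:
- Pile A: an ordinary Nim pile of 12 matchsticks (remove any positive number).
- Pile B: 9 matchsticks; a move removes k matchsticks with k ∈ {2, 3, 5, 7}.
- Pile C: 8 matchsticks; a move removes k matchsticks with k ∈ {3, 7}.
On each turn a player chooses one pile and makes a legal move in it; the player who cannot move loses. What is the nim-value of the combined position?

Pile A is a plain Nim pile of size 12, so its Grundy value is 12.
Build the Grundy sequence for pile B with g(k) = mex{g(k−s) : s ∈ {2, 3, 5, 7}, s ≤ k}:
g(0) = mex{} = 0
g(1) = mex{} = 0
g(2) = mex{0} = 1
g(3) = mex{0} = 1
g(4) = mex{0,1} = 2
g(5) = mex{0,1} = 2
g(6) = mex{0,1,2} = 3
g(7) = mex{0,1,2} = 3
g(8) = mex{0,1,2,3} = 4
g(9) = mex{1,2,3} = 0
So g(9) = 0.
For pile C, compute g(0), g(1), … with moves {3, 7}:
k:     0  1  2  3  4  5  6  7  8
g(k):  0  0  0  1  1  1  0  2  2
So g(8) = 2.
The value of a disjunctive sum is the nim-sum of the parts.
Combined value = 12 ⊕ 0 ⊕ 2 = 14.

14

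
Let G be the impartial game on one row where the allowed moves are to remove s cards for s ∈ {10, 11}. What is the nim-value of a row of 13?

Grundy values for subtraction set {10, 11}:
g(0) = mex{} = 0
g(1) = mex{} = 0
g(2) = mex{} = 0
g(3) = mex{} = 0
g(4) = mex{} = 0
g(5) = mex{} = 0
g(6) = mex{} = 0
g(7) = mex{} = 0
g(8) = mex{} = 0
g(9) = mex{} = 0
g(10) = mex{0} = 1
g(11) = mex{0} = 1
g(12) = mex{0} = 1
g(13) = mex{0} = 1
So g(13) = 1.

1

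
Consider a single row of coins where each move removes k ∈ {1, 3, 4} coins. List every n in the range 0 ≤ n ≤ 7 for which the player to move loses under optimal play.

0, 2, 7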